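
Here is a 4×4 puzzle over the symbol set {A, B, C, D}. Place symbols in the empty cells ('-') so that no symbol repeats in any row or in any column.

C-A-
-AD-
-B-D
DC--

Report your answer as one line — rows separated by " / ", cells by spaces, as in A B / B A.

(r1,c2): row 1 has {A,C}; column 2 has {A,B,C}, so it must be D.
(r1,c4): row 1 has {A,C,D}; column 4 has {D}, so it must be B.
(r2,c1): row 2 has {A,D}; column 1 has {C,D}, so it must be B.
(r2,c4): row 2 has {A,B,D}; column 4 has {B,D}, so it must be C.
(r3,c1): row 3 has {B,D}; column 1 has {B,C,D}, so it must be A.
(r3,c3): row 3 has {A,B,D}; column 3 has {A,D}, so it must be C.
(r4,c3): row 4 has {C,D}; column 3 has {A,C,D}, so it must be B.
(r4,c4): row 4 has {B,C,D}; column 4 has {B,C,D}, so it must be A.

C D A B / B A D C / A B C D / D C B A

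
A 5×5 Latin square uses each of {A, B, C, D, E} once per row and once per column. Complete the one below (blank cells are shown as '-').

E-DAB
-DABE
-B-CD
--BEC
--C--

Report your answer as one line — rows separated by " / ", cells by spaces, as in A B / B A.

E C D A B / C D A B E / A B E C D / D A B E C / B E C D A

(r1,c2): row 1 has {A,B,D,E}; column 2 has {B,D}, so it must be C.
(r2,c1): row 2 has {A,B,D,E}; column 1 has {E}, so it must be C.
(r3,c1): row 3 has {B,C,D}; column 1 has {C,E}, so it must be A.
(r3,c3): row 3 has {A,B,C,D}; column 3 has {A,B,C,D}, so it must be E.
(r4,c1): row 4 has {B,C,E}; column 1 has {A,C,E}, so it must be D.
(r4,c2): row 4 has {B,C,D,E}; column 2 has {B,C,D}, so it must be A.
(r5,c1): row 5 has {C}; column 1 has {A,C,D,E}, so it must be B.
(r5,c2): row 5 has {B,C}; column 2 has {A,B,C,D}, so it must be E.
(r5,c4): row 5 has {B,C,E}; column 4 has {A,B,C,E}, so it must be D.
(r5,c5): row 5 has {B,C,D,E}; column 5 has {B,C,D,E}, so it must be A.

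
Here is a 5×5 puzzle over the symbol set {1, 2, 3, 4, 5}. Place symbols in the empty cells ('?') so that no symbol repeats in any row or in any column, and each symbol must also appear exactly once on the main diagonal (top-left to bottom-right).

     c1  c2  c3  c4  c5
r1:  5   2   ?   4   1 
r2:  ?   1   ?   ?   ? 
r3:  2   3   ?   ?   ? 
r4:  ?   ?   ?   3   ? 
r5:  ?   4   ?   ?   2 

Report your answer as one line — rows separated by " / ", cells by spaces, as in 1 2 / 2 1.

5 2 3 4 1 / 4 1 5 2 3 / 2 3 4 1 5 / 1 5 2 3 4 / 3 4 1 5 2

Cell (r1,c3): row 1 has {1,2,4,5}; column 3 is empty so far → 3.
Cell (r3,c3): row 3 has {2,3}; column 3 has {3}; the diagonal has {1,2,3,5} → 4.
Cell (r3,c5): row 3 has {2,3,4}; column 5 has {1,2} → 5.
Cell (r4,c2): row 4 has {3}; column 2 has {1,2,3,4} → 5.
Cell (r4,c5): row 4 has {3,5}; column 5 has {1,2,5} → 4.
Cell (r2,c5): row 2 has {1}; column 5 has {1,2,4,5} → 3.
Cell (r3,c4): row 3 has {2,3,4,5}; column 4 has {3,4} → 1.
Cell (r4,c1): row 4 has {3,4,5}; column 1 has {2,5} → 1.
Cell (r4,c3): row 4 has {1,3,4,5}; column 3 has {3,4} → 2.
Cell (r5,c1): row 5 has {2,4}; column 1 has {1,2,5} → 3.
Cell (r5,c4): row 5 has {2,3,4}; column 4 has {1,3,4} → 5.
Cell (r2,c1): row 2 has {1,3}; column 1 has {1,2,3,5} → 4.
Cell (r2,c3): row 2 has {1,3,4}; column 3 has {2,3,4} → 5.
Cell (r2,c4): row 2 has {1,3,4,5}; column 4 has {1,3,4,5} → 2.
Cell (r5,c3): row 5 has {2,3,4,5}; column 3 has {2,3,4,5} → 1.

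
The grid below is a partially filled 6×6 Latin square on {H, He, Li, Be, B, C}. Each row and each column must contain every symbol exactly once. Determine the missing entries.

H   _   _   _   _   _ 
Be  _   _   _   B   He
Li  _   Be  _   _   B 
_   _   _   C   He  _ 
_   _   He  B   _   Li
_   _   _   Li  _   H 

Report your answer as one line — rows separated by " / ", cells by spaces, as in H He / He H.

(r2,c4): row 2 has {He,Be,B}; column 4 has {Li,B,C}, so it must be H.
(r3,c4): row 3 has {Li,Be,B}; column 4 has {H,Li,B,C}, so it must be He.
(r4,c1): row 4 has {He,C}; column 1 has {H,Li,Be}, so it must be B.
(r4,c6): row 4 has {He,B,C}; column 6 has {H,He,Li,B}, so it must be Be.
(r5,c1): row 5 has {He,Li,B}; column 1 has {H,Li,Be,B}, so it must be C.
(r6,c1): row 6 has {H,Li}; column 1 has {H,Li,Be,B,C}, so it must be He.
(r1,c4): row 1 has {H}; column 4 has {H,He,Li,B,C}, so it must be Be.
(r1,c6): row 1 has {H,Be}; column 6 has {H,He,Li,Be,B}, so it must be C.
(r1,c5): row 1 has {H,Be,C}; column 5 has {He,B}, so it must be Li.
(r1,c3): row 1 has {H,Li,Be,C}; column 3 has {He,Be}, so it must be B.
(r6,c3): row 6 has {H,He,Li}; column 3 has {He,Be,B}, so it must be C.
(r6,c5): row 6 has {H,He,Li,C}; column 5 has {He,Li,B}, so it must be Be.
(r1,c2): row 1 has {H,Li,Be,B,C}; column 2 is empty so far, so it must be He.
(r2,c3): row 2 has {H,He,Be,B}; column 3 has {He,Be,B,C}, so it must be Li.
(r4,c3): row 4 has {He,Be,B,C}; column 3 has {He,Li,Be,B,C}, so it must be H.
(r5,c5): row 5 has {He,Li,B,C}; column 5 has {He,Li,Be,B}, so it must be H.
(r6,c2): row 6 has {H,He,Li,Be,C}; column 2 has {He}, so it must be B.
(r2,c2): row 2 has {H,He,Li,Be,B}; column 2 has {He,B}, so it must be C.
(r3,c2): row 3 has {He,Li,Be,B}; column 2 has {He,B,C}, so it must be H.
(r3,c5): row 3 has {H,He,Li,Be,B}; column 5 has {H,He,Li,Be,B}, so it must be C.
(r4,c2): row 4 has {H,He,Be,B,C}; column 2 has {H,He,B,C}, so it must be Li.
(r5,c2): row 5 has {H,He,Li,B,C}; column 2 has {H,He,Li,B,C}, so it must be Be.

H He B Be Li C / Be C Li H B He / Li H Be He C B / B Li H C He Be / C Be He B H Li / He B C Li Be H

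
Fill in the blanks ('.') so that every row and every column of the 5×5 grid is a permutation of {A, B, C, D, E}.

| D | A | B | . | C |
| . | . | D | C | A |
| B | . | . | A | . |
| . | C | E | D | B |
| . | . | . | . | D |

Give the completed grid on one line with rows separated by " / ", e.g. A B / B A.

D A B E C / E B D C A / B D C A E / A C E D B / C E A B D

(r1,c4) = E
(r2,c1) = E
(r2,c2) = B
(r3,c3) = C
(r3,c5) = E
(r4,c1) = A
(r5,c1) = C
(r5,c2) = E
(r5,c3) = A
(r5,c4) = B
(r3,c2) = D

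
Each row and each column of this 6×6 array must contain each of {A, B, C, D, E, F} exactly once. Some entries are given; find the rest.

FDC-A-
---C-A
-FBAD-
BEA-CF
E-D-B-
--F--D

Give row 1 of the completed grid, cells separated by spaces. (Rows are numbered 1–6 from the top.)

F D C E A B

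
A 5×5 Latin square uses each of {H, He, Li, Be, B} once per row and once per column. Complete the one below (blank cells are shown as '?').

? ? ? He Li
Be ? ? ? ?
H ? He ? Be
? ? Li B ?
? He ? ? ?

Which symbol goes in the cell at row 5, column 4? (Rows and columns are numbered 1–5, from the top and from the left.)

Be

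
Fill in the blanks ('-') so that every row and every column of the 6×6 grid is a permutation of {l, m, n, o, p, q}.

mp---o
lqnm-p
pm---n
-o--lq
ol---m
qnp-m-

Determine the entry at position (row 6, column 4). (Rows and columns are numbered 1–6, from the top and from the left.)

At row 2, column 5: row 2 has {l,m,n,p,q}; column 5 has {l,m}; that leaves o.
At row 3, column 5: row 3 has {m,n,p}; column 5 has {l,m,o}; that leaves q.
At row 4, column 1: row 4 has {l,o,q}; column 1 has {l,m,o,p,q}; that leaves n.
At row 4, column 3: row 4 has {l,n,o,q}; column 3 has {n,p}; that leaves m.
At row 4, column 4: row 4 has {l,m,n,o,q}; column 4 has {m}; that leaves p.
At row 5, column 3: row 5 has {l,m,o}; column 3 has {m,n,p}; that leaves q.
At row 5, column 4: row 5 has {l,m,o,q}; column 4 has {m,p}; that leaves n.
At row 5, column 5: row 5 has {l,m,n,o,q}; column 5 has {l,m,o,q}; that leaves p.
At row 6, column 6: row 6 has {m,n,p,q}; column 6 has {m,n,o,p,q}; that leaves l.
At row 1, column 3: row 1 has {m,o,p}; column 3 has {m,n,p,q}; that leaves l.
At row 1, column 4: row 1 has {l,m,o,p}; column 4 has {m,n,p}; that leaves q.
At row 1, column 5: row 1 has {l,m,o,p,q}; column 5 has {l,m,o,p,q}; that leaves n.
At row 3, column 3: row 3 has {m,n,p,q}; column 3 has {l,m,n,p,q}; that leaves o.
At row 3, column 4: row 3 has {m,n,o,p,q}; column 4 has {m,n,p,q}; that leaves l.
At row 6, column 4: row 6 has {l,m,n,p,q}; column 4 has {l,m,n,p,q}; that leaves o.

o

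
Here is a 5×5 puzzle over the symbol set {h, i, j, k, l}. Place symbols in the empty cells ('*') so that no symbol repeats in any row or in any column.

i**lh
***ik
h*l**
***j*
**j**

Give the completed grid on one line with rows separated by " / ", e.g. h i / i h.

i j k l h / j l h i k / h i l k j / k h i j l / l k j h i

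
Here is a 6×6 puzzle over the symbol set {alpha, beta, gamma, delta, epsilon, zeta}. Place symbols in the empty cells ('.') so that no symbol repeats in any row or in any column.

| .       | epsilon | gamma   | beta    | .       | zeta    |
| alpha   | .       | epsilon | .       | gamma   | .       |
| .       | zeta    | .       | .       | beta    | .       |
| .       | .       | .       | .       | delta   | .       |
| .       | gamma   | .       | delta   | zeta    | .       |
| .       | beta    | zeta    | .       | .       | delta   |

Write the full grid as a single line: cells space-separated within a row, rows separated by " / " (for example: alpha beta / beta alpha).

At row 1, column 1: row 1 has {beta,gamma,epsilon,zeta}; column 1 has {alpha}; that leaves delta.
At row 1, column 5: row 1 has {beta,gamma,delta,epsilon,zeta}; column 5 has {beta,gamma,delta,zeta}; that leaves alpha.
At row 2, column 2: row 2 has {alpha,gamma,epsilon}; column 2 has {beta,gamma,epsilon,zeta}; that leaves delta.
At row 2, column 4: row 2 has {alpha,gamma,delta,epsilon}; column 4 has {beta,delta}; that leaves zeta.
At row 2, column 6: row 2 has {alpha,gamma,delta,epsilon,zeta}; column 6 has {delta,zeta}; that leaves beta.
At row 4, column 2: row 4 has {delta}; column 2 has {beta,gamma,delta,epsilon,zeta}; that leaves alpha.
At row 4, column 3: row 4 has {alpha,delta}; column 3 has {gamma,epsilon,zeta}; that leaves beta.
At row 5, column 3: row 5 has {gamma,delta,zeta}; column 3 has {beta,gamma,epsilon,zeta}; that leaves alpha.
At row 5, column 6: row 5 has {alpha,gamma,delta,zeta}; column 6 has {beta,delta,zeta}; that leaves epsilon.
At row 6, column 5: row 6 has {beta,delta,zeta}; column 5 has {alpha,beta,gamma,delta,zeta}; that leaves epsilon.
At row 3, column 3: row 3 has {beta,zeta}; column 3 has {alpha,beta,gamma,epsilon,zeta}; that leaves delta.
At row 4, column 6: row 4 has {alpha,beta,delta}; column 6 has {beta,delta,epsilon,zeta}; that leaves gamma.
At row 5, column 1: row 5 has {alpha,gamma,delta,epsilon,zeta}; column 1 has {alpha,delta}; that leaves beta.
At row 6, column 1: row 6 has {beta,delta,epsilon,zeta}; column 1 has {alpha,beta,delta}; that leaves gamma.
At row 6, column 4: row 6 has {beta,gamma,delta,epsilon,zeta}; column 4 has {beta,delta,zeta}; that leaves alpha.
At row 3, column 1: row 3 has {beta,delta,zeta}; column 1 has {alpha,beta,gamma,delta}; that leaves epsilon.
At row 3, column 4: row 3 has {beta,delta,epsilon,zeta}; column 4 has {alpha,beta,delta,zeta}; that leaves gamma.
At row 3, column 6: row 3 has {beta,gamma,delta,epsilon,zeta}; column 6 has {beta,gamma,delta,epsilon,zeta}; that leaves alpha.
At row 4, column 1: row 4 has {alpha,beta,gamma,delta}; column 1 has {alpha,beta,gamma,delta,epsilon}; that leaves zeta.
At row 4, column 4: row 4 has {alpha,beta,gamma,delta,zeta}; column 4 has {alpha,beta,gamma,delta,zeta}; that leaves epsilon.

delta epsilon gamma beta alpha zeta / alpha delta epsilon zeta gamma beta / epsilon zeta delta gamma beta alpha / zeta alpha beta epsilon delta gamma / beta gamma alpha delta zeta epsilon / gamma beta zeta alpha epsilon delta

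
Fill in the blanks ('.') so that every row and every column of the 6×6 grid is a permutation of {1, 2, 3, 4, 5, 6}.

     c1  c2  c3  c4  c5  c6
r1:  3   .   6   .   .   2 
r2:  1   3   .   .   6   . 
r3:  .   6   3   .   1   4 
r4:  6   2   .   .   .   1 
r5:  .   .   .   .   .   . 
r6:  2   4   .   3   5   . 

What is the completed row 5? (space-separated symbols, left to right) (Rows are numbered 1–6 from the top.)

4 1 5 6 2 3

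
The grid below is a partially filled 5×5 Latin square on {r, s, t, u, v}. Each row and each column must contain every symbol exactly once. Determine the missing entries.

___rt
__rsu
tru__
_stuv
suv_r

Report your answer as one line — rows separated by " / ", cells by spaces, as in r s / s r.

At row 1, column 2: row 1 has {r,t}; column 2 has {r,s,u}; that leaves v.
At row 1, column 3: row 1 has {r,t,v}; column 3 has {r,t,u,v}; that leaves s.
At row 2, column 1: row 2 has {r,s,u}; column 1 has {s,t}; that leaves v.
At row 2, column 2: row 2 has {r,s,u,v}; column 2 has {r,s,u,v}; that leaves t.
At row 3, column 4: row 3 has {r,t,u}; column 4 has {r,s,u}; that leaves v.
At row 3, column 5: row 3 has {r,t,u,v}; column 5 has {r,t,u,v}; that leaves s.
At row 4, column 1: row 4 has {s,t,u,v}; column 1 has {s,t,v}; that leaves r.
At row 5, column 4: row 5 has {r,s,u,v}; column 4 has {r,s,u,v}; that leaves t.
At row 1, column 1: row 1 has {r,s,t,v}; column 1 has {r,s,t,v}; that leaves u.

u v s r t / v t r s u / t r u v s / r s t u v / s u v t r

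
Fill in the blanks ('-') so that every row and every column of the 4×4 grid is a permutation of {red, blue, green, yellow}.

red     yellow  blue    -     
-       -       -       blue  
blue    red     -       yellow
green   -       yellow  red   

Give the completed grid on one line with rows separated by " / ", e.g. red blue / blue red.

red yellow blue green / yellow green red blue / blue red green yellow / green blue yellow red

(r1,c4) = green
(r2,c1) = yellow
(r2,c2) = green
(r2,c3) = red
(r3,c3) = green
(r4,c2) = blue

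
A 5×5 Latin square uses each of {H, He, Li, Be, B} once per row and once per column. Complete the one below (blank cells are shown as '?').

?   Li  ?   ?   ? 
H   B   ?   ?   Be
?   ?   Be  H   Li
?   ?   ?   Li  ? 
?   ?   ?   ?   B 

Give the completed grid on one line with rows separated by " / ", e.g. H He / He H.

Be Li H B He / H B Li He Be / B He Be H Li / He Be B Li H / Li H He Be B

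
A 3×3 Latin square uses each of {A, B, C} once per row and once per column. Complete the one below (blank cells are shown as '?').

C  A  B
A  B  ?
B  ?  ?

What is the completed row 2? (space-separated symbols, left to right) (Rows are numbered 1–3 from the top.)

A B C

(r2,c3) = C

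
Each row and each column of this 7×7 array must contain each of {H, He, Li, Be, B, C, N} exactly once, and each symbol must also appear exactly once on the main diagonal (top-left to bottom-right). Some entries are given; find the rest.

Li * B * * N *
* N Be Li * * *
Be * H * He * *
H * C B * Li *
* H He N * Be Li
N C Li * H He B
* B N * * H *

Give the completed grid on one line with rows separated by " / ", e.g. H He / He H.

Li He B H Be N C / He N Be Li B C H / Be Li H C He B N / H Be C B N Li He / B H He N C Be Li / N C Li Be H He B / C B N He Li H Be

(r3,c2) = Li
(r3,c4) = C
(r3,c6) = B
(r3,c7) = N
(r5,c5) = C
(r6,c4) = Be
(r7,c4) = He
(r7,c7) = Be
(r1,c4) = H
(r1,c5) = Be
(r2,c5) = B
(r2,c6) = C
(r4,c5) = N
(r4,c7) = He
(r5,c1) = B
(r7,c1) = C
(r7,c5) = Li
(r1,c2) = He
(r1,c7) = C
(r2,c1) = He
(r2,c7) = H
(r4,c2) = Be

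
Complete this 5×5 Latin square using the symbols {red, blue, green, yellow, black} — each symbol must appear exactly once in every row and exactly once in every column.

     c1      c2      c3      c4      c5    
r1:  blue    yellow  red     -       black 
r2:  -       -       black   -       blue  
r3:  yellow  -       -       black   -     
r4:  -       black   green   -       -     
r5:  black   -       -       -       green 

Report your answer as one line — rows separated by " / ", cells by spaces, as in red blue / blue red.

blue yellow red green black / green red black yellow blue / yellow green blue black red / red black green blue yellow / black blue yellow red green

row 1 has {red,blue,yellow,black}; column 4 has {black} — only green is left for (r1,c4).
row 3 has {yellow,black}; column 3 has {red,green,black} — only blue is left for (r3,c3).
row 3 has {blue,yellow,black}; column 5 has {blue,green,black} — only red is left for (r3,c5).
row 4 has {green,black}; column 1 has {blue,yellow,black} — only red is left for (r4,c1).
row 4 has {red,green,black}; column 5 has {red,blue,green,black} — only yellow is left for (r4,c5).
row 5 has {green,black}; column 3 has {red,blue,green,black} — only yellow is left for (r5,c3).
row 2 has {blue,black}; column 1 has {red,blue,yellow,black} — only green is left for (r2,c1).
row 2 has {blue,green,black}; column 2 has {yellow,black} — only red is left for (r2,c2).
row 2 has {red,blue,green,black}; column 4 has {green,black} — only yellow is left for (r2,c4).
row 3 has {red,blue,yellow,black}; column 2 has {red,yellow,black} — only green is left for (r3,c2).
row 4 has {red,green,yellow,black}; column 4 has {green,yellow,black} — only blue is left for (r4,c4).
row 5 has {green,yellow,black}; column 2 has {red,green,yellow,black} — only blue is left for (r5,c2).
row 5 has {blue,green,yellow,black}; column 4 has {blue,green,yellow,black} — only red is left for (r5,c4).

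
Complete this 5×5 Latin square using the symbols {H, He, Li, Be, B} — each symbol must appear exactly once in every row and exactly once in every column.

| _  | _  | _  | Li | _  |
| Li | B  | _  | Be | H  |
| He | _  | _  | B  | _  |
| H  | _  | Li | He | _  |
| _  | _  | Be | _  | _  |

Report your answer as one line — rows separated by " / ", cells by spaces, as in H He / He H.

Be H B Li He / Li B He Be H / He Li H B Be / H Be Li He B / B He Be H Li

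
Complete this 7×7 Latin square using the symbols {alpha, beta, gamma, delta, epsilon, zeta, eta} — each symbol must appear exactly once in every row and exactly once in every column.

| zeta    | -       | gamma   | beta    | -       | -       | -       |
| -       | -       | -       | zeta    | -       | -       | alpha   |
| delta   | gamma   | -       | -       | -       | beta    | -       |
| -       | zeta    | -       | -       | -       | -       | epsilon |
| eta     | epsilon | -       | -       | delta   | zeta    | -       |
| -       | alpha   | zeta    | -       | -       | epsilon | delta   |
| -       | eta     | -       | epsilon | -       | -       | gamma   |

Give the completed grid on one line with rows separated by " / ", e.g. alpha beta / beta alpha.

(r1,c2): row 1 has {beta,gamma,zeta}; column 2 has {alpha,gamma,epsilon,zeta,eta}, so it must be delta.
(r1,c7): row 1 has {beta,gamma,delta,zeta}; column 7 has {alpha,gamma,delta,epsilon}, so it must be eta.
(r2,c2): row 2 has {alpha,zeta}; column 2 has {alpha,gamma,delta,epsilon,zeta,eta}, so it must be beta.
(r3,c7): row 3 has {beta,gamma,delta}; column 7 has {alpha,gamma,delta,epsilon,eta}, so it must be zeta.
(r5,c7): row 5 has {delta,epsilon,zeta,eta}; column 7 has {alpha,gamma,delta,epsilon,zeta,eta}, so it must be beta.
(r1,c6): row 1 has {beta,gamma,delta,zeta,eta}; column 6 has {beta,epsilon,zeta}, so it must be alpha.
(r5,c3): row 5 has {beta,delta,epsilon,zeta,eta}; column 3 has {gamma,zeta}, so it must be alpha.
(r5,c4): row 5 has {alpha,beta,delta,epsilon,zeta,eta}; column 4 has {beta,epsilon,zeta}, so it must be gamma.
(r6,c4): row 6 has {alpha,delta,epsilon,zeta}; column 4 has {beta,gamma,epsilon,zeta}, so it must be eta.
(r7,c6): row 7 has {gamma,epsilon,eta}; column 6 has {alpha,beta,epsilon,zeta}, so it must be delta.
(r1,c5): row 1 has {alpha,beta,gamma,delta,zeta,eta}; column 5 has {delta}, so it must be epsilon.
(r3,c4): row 3 has {beta,gamma,delta,zeta}; column 4 has {beta,gamma,epsilon,zeta,eta}, so it must be alpha.
(r3,c5): row 3 has {alpha,beta,gamma,delta,zeta}; column 5 has {delta,epsilon}, so it must be eta.
(r4,c4): row 4 has {epsilon,zeta}; column 4 has {alpha,beta,gamma,epsilon,zeta,eta}, so it must be delta.
(r7,c3): row 7 has {gamma,delta,epsilon,eta}; column 3 has {alpha,gamma,zeta}, so it must be beta.
(r2,c5): row 2 has {alpha,beta,zeta}; column 5 has {delta,epsilon,eta}, so it must be gamma.
(r2,c6): row 2 has {alpha,beta,gamma,zeta}; column 6 has {alpha,beta,delta,epsilon,zeta}, so it must be eta.
(r3,c3): row 3 has {alpha,beta,gamma,delta,zeta,eta}; column 3 has {alpha,beta,gamma,zeta}, so it must be epsilon.
(r4,c3): row 4 has {delta,epsilon,zeta}; column 3 has {alpha,beta,gamma,epsilon,zeta}, so it must be eta.
(r4,c6): row 4 has {delta,epsilon,zeta,eta}; column 6 has {alpha,beta,delta,epsilon,zeta,eta}, so it must be gamma.
(r6,c5): row 6 has {alpha,delta,epsilon,zeta,eta}; column 5 has {gamma,delta,epsilon,eta}, so it must be beta.
(r7,c1): row 7 has {beta,gamma,delta,epsilon,eta}; column 1 has {delta,zeta,eta}, so it must be alpha.
(r7,c5): row 7 has {alpha,beta,gamma,delta,epsilon,eta}; column 5 has {beta,gamma,delta,epsilon,eta}, so it must be zeta.
(r2,c1): row 2 has {alpha,beta,gamma,zeta,eta}; column 1 has {alpha,delta,zeta,eta}, so it must be epsilon.
(r2,c3): row 2 has {alpha,beta,gamma,epsilon,zeta,eta}; column 3 has {alpha,beta,gamma,epsilon,zeta,eta}, so it must be delta.
(r4,c1): row 4 has {gamma,delta,epsilon,zeta,eta}; column 1 has {alpha,delta,epsilon,zeta,eta}, so it must be beta.
(r4,c5): row 4 has {beta,gamma,delta,epsilon,zeta,eta}; column 5 has {beta,gamma,delta,epsilon,zeta,eta}, so it must be alpha.
(r6,c1): row 6 has {alpha,beta,delta,epsilon,zeta,eta}; column 1 has {alpha,beta,delta,epsilon,zeta,eta}, so it must be gamma.

zeta delta gamma beta epsilon alpha eta / epsilon beta delta zeta gamma eta alpha / delta gamma epsilon alpha eta beta zeta / beta zeta eta delta alpha gamma epsilon / eta epsilon alpha gamma delta zeta beta / gamma alpha zeta eta beta epsilon delta / alpha eta beta epsilon zeta delta gamma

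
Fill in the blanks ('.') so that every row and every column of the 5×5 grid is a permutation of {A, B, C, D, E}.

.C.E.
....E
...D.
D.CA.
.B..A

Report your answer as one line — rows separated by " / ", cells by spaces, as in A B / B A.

Cell (r4,c2): row 4 has {A,C,D}; column 2 has {B,C} → E.
Cell (r4,c5): row 4 has {A,C,D,E}; column 5 has {A,E} → B.
Cell (r5,c4): row 5 has {A,B}; column 4 has {A,D,E} → C.
Cell (r1,c5): row 1 has {C,E}; column 5 has {A,B,E} → D.
Cell (r2,c4): row 2 has {E}; column 4 has {A,C,D,E} → B.
Cell (r3,c2): row 3 has {D}; column 2 has {B,C,E} → A.
Cell (r3,c5): row 3 has {A,D}; column 5 has {A,B,D,E} → C.
Cell (r5,c1): row 5 has {A,B,C}; column 1 has {D} → E.
Cell (r5,c3): row 5 has {A,B,C,E}; column 3 has {C} → D.
Cell (r2,c2): row 2 has {B,E}; column 2 has {A,B,C,E} → D.
Cell (r2,c3): row 2 has {B,D,E}; column 3 has {C,D} → A.
Cell (r3,c1): row 3 has {A,C,D}; column 1 has {D,E} → B.
Cell (r3,c3): row 3 has {A,B,C,D}; column 3 has {A,C,D} → E.
Cell (r1,c1): row 1 has {C,D,E}; column 1 has {B,D,E} → A.
Cell (r1,c3): row 1 has {A,C,D,E}; column 3 has {A,C,D,E} → B.
Cell (r2,c1): row 2 has {A,B,D,E}; column 1 has {A,B,D,E} → C.

A C B E D / C D A B E / B A E D C / D E C A B / E B D C A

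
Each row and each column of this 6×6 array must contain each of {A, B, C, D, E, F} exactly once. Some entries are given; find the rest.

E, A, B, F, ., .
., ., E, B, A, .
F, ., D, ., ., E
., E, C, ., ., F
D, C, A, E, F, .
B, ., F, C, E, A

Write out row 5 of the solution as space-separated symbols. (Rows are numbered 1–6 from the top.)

D C A E F B

(r2,c1) = C
(r2,c6) = D
(r3,c2) = B
(r3,c4) = A
(r3,c5) = C
(r4,c1) = A
(r4,c4) = D
(r4,c5) = B
(r5,c6) = B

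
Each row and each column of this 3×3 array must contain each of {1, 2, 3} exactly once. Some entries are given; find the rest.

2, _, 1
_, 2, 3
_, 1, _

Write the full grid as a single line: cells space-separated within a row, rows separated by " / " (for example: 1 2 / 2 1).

2 3 1 / 1 2 3 / 3 1 2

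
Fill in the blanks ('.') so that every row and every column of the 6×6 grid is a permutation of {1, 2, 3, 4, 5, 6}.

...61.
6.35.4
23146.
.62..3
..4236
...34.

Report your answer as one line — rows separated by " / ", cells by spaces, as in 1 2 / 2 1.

3 4 5 6 1 2 / 6 1 3 5 2 4 / 2 3 1 4 6 5 / 4 6 2 1 5 3 / 1 5 4 2 3 6 / 5 2 6 3 4 1

row 1 has {1,6}; column 3 has {1,2,3,4} — only 5 is left for (r1,c3).
row 1 has {1,5,6}; column 6 has {3,4,6} — only 2 is left for (r1,c6).
row 2 has {3,4,5,6}; column 5 has {1,3,4,6} — only 2 is left for (r2,c5).
row 3 has {1,2,3,4,6}; column 6 has {2,3,4,6} — only 5 is left for (r3,c6).
row 4 has {2,3,6}; column 4 has {2,3,4,5,6} — only 1 is left for (r4,c4).
row 4 has {1,2,3,6}; column 5 has {1,2,3,4,6} — only 5 is left for (r4,c5).
row 6 has {3,4}; column 3 has {1,2,3,4,5} — only 6 is left for (r6,c3).
row 6 has {3,4,6}; column 6 has {2,3,4,5,6} — only 1 is left for (r6,c6).
row 1 has {1,2,5,6}; column 2 has {3,6} — only 4 is left for (r1,c2).
row 2 has {2,3,4,5,6}; column 2 has {3,4,6} — only 1 is left for (r2,c2).
row 4 has {1,2,3,5,6}; column 1 has {2,6} — only 4 is left for (r4,c1).
row 5 has {2,3,4,6}; column 2 has {1,3,4,6} — only 5 is left for (r5,c2).
row 6 has {1,3,4,6}; column 1 has {2,4,6} — only 5 is left for (r6,c1).
row 6 has {1,3,4,5,6}; column 2 has {1,3,4,5,6} — only 2 is left for (r6,c2).
row 1 has {1,2,4,5,6}; column 1 has {2,4,5,6} — only 3 is left for (r1,c1).
row 5 has {2,3,4,5,6}; column 1 has {2,3,4,5,6} — only 1 is left for (r5,c1).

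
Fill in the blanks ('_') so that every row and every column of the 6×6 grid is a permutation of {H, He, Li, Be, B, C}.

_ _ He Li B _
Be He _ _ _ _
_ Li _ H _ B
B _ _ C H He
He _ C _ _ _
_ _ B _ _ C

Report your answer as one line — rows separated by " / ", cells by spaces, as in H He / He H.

(r2,c4): row 2 has {He,Be}; column 4 has {H,Li,C}, so it must be B.
(r3,c1): row 3 has {H,Li,B}; column 1 has {He,Be,B}, so it must be C.
(r3,c3): row 3 has {H,Li,B,C}; column 3 has {He,B,C}, so it must be Be.
(r3,c5): row 3 has {H,Li,Be,B,C}; column 5 has {H,B}, so it must be He.
(r4,c2): row 4 has {H,He,B,C}; column 2 has {He,Li}, so it must be Be.
(r4,c3): row 4 has {H,He,Be,B,C}; column 3 has {He,Be,B,C}, so it must be Li.
(r5,c4): row 5 has {He,C}; column 4 has {H,Li,B,C}, so it must be Be.
(r5,c5): row 5 has {He,Be,C}; column 5 has {H,He,B}, so it must be Li.
(r5,c6): row 5 has {He,Li,Be,C}; column 6 has {He,B,C}, so it must be H.
(r6,c2): row 6 has {B,C}; column 2 has {He,Li,Be}, so it must be H.
(r6,c4): row 6 has {H,B,C}; column 4 has {H,Li,Be,B,C}, so it must be He.
(r6,c5): row 6 has {H,He,B,C}; column 5 has {H,He,Li,B}, so it must be Be.
(r1,c1): row 1 has {He,Li,B}; column 1 has {He,Be,B,C}, so it must be H.
(r1,c2): row 1 has {H,He,Li,B}; column 2 has {H,He,Li,Be}, so it must be C.
(r1,c6): row 1 has {H,He,Li,B,C}; column 6 has {H,He,B,C}, so it must be Be.
(r2,c3): row 2 has {He,Be,B}; column 3 has {He,Li,Be,B,C}, so it must be H.
(r2,c5): row 2 has {H,He,Be,B}; column 5 has {H,He,Li,Be,B}, so it must be C.
(r2,c6): row 2 has {H,He,Be,B,C}; column 6 has {H,He,Be,B,C}, so it must be Li.
(r5,c2): row 5 has {H,He,Li,Be,C}; column 2 has {H,He,Li,Be,C}, so it must be B.
(r6,c1): row 6 has {H,He,Be,B,C}; column 1 has {H,He,Be,B,C}, so it must be Li.

H C He Li B Be / Be He H B C Li / C Li Be H He B / B Be Li C H He / He B C Be Li H / Li H B He Be C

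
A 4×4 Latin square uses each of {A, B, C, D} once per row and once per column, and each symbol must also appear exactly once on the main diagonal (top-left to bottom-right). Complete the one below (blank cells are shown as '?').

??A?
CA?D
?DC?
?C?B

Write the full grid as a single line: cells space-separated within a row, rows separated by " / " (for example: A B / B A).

D B A C / C A B D / B D C A / A C D B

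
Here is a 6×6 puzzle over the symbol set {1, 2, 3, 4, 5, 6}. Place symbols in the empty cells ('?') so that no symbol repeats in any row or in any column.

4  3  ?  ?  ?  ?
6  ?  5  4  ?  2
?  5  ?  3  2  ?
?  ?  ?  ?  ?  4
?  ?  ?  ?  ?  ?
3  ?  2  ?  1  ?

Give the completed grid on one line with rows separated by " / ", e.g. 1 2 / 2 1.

4 3 6 2 5 1 / 6 1 5 4 3 2 / 1 5 4 3 2 6 / 5 2 3 1 6 4 / 2 6 1 5 4 3 / 3 4 2 6 1 5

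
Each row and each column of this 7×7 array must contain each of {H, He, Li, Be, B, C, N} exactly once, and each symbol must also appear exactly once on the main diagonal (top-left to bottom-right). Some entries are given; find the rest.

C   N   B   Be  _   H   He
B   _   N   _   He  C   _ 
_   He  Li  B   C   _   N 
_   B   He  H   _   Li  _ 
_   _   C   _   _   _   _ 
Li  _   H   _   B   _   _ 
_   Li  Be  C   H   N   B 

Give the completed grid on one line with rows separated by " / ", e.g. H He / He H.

row 1 has {H,He,Be,B,C,N}; column 5 has {H,He,B,C} — only Li is left for (r1,c5).
row 2 has {He,B,C,N}; column 2 has {He,Li,B,N}; the diagonal has {H,Li,B,C} — only Be is left for (r2,c2).
row 2 has {He,Be,B,C,N}; column 4 has {H,Be,B,C} — only Li is left for (r2,c4).
row 2 has {He,Li,Be,B,C,N}; column 7 has {He,B,N} — only H is left for (r2,c7).
row 3 has {He,Li,B,C,N}; column 6 has {H,Li,C,N} — only Be is left for (r3,c6).
row 5 has {C}; column 2 has {He,Li,Be,B,N} — only H is left for (r5,c2).
row 5 has {H,C}; column 5 has {H,He,Li,B,C}; the diagonal has {H,Li,Be,B,C} — only N is left for (r5,c5).
row 6 has {H,Li,B}; column 2 has {H,He,Li,Be,B,N} — only C is left for (r6,c2).
row 6 has {H,Li,B,C}; column 6 has {H,Li,Be,C,N}; the diagonal has {H,Li,Be,B,C,N} — only He is left for (r6,c6).
row 6 has {H,He,Li,B,C}; column 7 has {H,He,B,N} — only Be is left for (r6,c7).
row 7 has {H,Li,Be,B,C,N}; column 1 has {Li,B,C} — only He is left for (r7,c1).
row 3 has {He,Li,Be,B,C,N}; column 1 has {He,Li,B,C} — only H is left for (r3,c1).
row 4 has {H,He,Li,B}; column 5 has {H,He,Li,B,C,N} — only Be is left for (r4,c5).
row 4 has {H,He,Li,Be,B}; column 7 has {H,He,Be,B,N} — only C is left for (r4,c7).
row 5 has {H,C,N}; column 1 has {H,He,Li,B,C} — only Be is left for (r5,c1).
row 5 has {H,Be,C,N}; column 4 has {H,Li,Be,B,C} — only He is left for (r5,c4).
row 5 has {H,He,Be,C,N}; column 6 has {H,He,Li,Be,C,N} — only B is left for (r5,c6).
row 5 has {H,He,Be,B,C,N}; column 7 has {H,He,Be,B,C,N} — only Li is left for (r5,c7).
row 6 has {H,He,Li,Be,B,C}; column 4 has {H,He,Li,Be,B,C} — only N is left for (r6,c4).
row 4 has {H,He,Li,Be,B,C}; column 1 has {H,He,Li,Be,B,C} — only N is left for (r4,c1).

C N B Be Li H He / B Be N Li He C H / H He Li B C Be N / N B He H Be Li C / Be H C He N B Li / Li C H N B He Be / He Li Be C H N B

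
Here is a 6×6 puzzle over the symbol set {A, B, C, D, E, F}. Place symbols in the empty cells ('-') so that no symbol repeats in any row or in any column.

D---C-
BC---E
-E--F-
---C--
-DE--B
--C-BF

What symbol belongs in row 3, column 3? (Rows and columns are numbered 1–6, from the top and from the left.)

D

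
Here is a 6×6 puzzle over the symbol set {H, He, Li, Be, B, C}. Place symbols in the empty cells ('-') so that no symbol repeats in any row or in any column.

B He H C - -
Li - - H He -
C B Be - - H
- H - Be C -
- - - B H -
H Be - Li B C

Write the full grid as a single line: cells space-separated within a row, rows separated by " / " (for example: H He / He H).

At row 2, column 2: row 2 has {H,He,Li}; column 2 has {H,He,Be,B}; that leaves C.
At row 2, column 3: row 2 has {H,He,Li,C}; column 3 has {H,Be}; that leaves B.
At row 2, column 6: row 2 has {H,He,Li,B,C}; column 6 has {H,C}; that leaves Be.
At row 3, column 4: row 3 has {H,Be,B,C}; column 4 has {H,Li,Be,B,C}; that leaves He.
At row 3, column 5: row 3 has {H,He,Be,B,C}; column 5 has {H,He,B,C}; that leaves Li.
At row 4, column 1: row 4 has {H,Be,C}; column 1 has {H,Li,B,C}; that leaves He.
At row 4, column 3: row 4 has {H,He,Be,C}; column 3 has {H,Be,B}; that leaves Li.
At row 4, column 6: row 4 has {H,He,Li,Be,C}; column 6 has {H,Be,C}; that leaves B.
At row 5, column 1: row 5 has {H,B}; column 1 has {H,He,Li,B,C}; that leaves Be.
At row 5, column 2: row 5 has {H,Be,B}; column 2 has {H,He,Be,B,C}; that leaves Li.
At row 5, column 6: row 5 has {H,Li,Be,B}; column 6 has {H,Be,B,C}; that leaves He.
At row 6, column 3: row 6 has {H,Li,Be,B,C}; column 3 has {H,Li,Be,B}; that leaves He.
At row 1, column 5: row 1 has {H,He,B,C}; column 5 has {H,He,Li,B,C}; that leaves Be.
At row 1, column 6: row 1 has {H,He,Be,B,C}; column 6 has {H,He,Be,B,C}; that leaves Li.
At row 5, column 3: row 5 has {H,He,Li,Be,B}; column 3 has {H,He,Li,Be,B}; that leaves C.

B He H C Be Li / Li C B H He Be / C B Be He Li H / He H Li Be C B / Be Li C B H He / H Be He Li B C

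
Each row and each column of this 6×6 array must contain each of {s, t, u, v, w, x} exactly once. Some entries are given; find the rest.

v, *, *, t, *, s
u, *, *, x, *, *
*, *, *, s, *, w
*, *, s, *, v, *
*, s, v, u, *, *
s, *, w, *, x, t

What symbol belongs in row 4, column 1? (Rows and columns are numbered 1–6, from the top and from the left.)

x

row 2 has {u,x}; column 3 has {s,v,w} — only t is left for (r2,c3).
row 2 has {t,u,x}; column 6 has {s,t,w} — only v is left for (r2,c6).
row 4 has {s,v}; column 4 has {s,t,u,x} — only w is left for (r4,c4).
row 5 has {s,u,v}; column 6 has {s,t,v,w} — only x is left for (r5,c6).
row 6 has {s,t,w,x}; column 4 has {s,t,u,w,x} — only v is left for (r6,c4).
row 2 has {t,u,v,x}; column 2 has {s} — only w is left for (r2,c2).
row 2 has {t,u,v,w,x}; column 5 has {v,x} — only s is left for (r2,c5).
row 4 has {s,v,w}; column 6 has {s,t,v,w,x} — only u is left for (r4,c6).
row 6 has {s,t,v,w,x}; column 2 has {s,w} — only u is left for (r6,c2).
row 1 has {s,t,v}; column 2 has {s,u,w} — only x is left for (r1,c2).
row 1 has {s,t,v,x}; column 3 has {s,t,v,w} — only u is left for (r1,c3).
row 1 has {s,t,u,v,x}; column 5 has {s,v,x} — only w is left for (r1,c5).
row 3 has {s,w}; column 3 has {s,t,u,v,w} — only x is left for (r3,c3).
row 4 has {s,u,v,w}; column 2 has {s,u,w,x} — only t is left for (r4,c2).
row 5 has {s,u,v,x}; column 5 has {s,v,w,x} — only t is left for (r5,c5).
row 3 has {s,w,x}; column 1 has {s,u,v} — only t is left for (r3,c1).
row 3 has {s,t,w,x}; column 2 has {s,t,u,w,x} — only v is left for (r3,c2).
row 3 has {s,t,v,w,x}; column 5 has {s,t,v,w,x} — only u is left for (r3,c5).
row 4 has {s,t,u,v,w}; column 1 has {s,t,u,v} — only x is left for (r4,c1).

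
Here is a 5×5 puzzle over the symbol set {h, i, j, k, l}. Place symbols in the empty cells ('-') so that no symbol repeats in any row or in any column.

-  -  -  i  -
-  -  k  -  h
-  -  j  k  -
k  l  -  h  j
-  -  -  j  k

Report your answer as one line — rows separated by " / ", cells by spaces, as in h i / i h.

j k h i l / i j k l h / l h j k i / k l i h j / h i l j k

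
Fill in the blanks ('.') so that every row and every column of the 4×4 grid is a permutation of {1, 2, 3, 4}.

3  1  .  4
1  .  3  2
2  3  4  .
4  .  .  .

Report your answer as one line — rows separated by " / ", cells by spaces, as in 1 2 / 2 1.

3 1 2 4 / 1 4 3 2 / 2 3 4 1 / 4 2 1 3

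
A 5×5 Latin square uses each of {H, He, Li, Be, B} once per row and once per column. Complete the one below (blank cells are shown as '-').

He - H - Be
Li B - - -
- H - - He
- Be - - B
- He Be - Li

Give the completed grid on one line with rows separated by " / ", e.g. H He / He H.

At row 1, column 2: row 1 has {H,He,Be}; column 2 has {H,He,Be,B}; that leaves Li.
At row 1, column 4: row 1 has {H,He,Li,Be}; column 4 is empty so far; that leaves B.
At row 2, column 3: row 2 has {Li,B}; column 3 has {H,Be}; that leaves He.
At row 2, column 5: row 2 has {He,Li,B}; column 5 has {He,Li,Be,B}; that leaves H.
At row 4, column 1: row 4 has {Be,B}; column 1 has {He,Li}; that leaves H.
At row 4, column 3: row 4 has {H,Be,B}; column 3 has {H,He,Be}; that leaves Li.
At row 4, column 4: row 4 has {H,Li,Be,B}; column 4 has {B}; that leaves He.
At row 5, column 1: row 5 has {He,Li,Be}; column 1 has {H,He,Li}; that leaves B.
At row 5, column 4: row 5 has {He,Li,Be,B}; column 4 has {He,B}; that leaves H.
At row 2, column 4: row 2 has {H,He,Li,B}; column 4 has {H,He,B}; that leaves Be.
At row 3, column 1: row 3 has {H,He}; column 1 has {H,He,Li,B}; that leaves Be.
At row 3, column 3: row 3 has {H,He,Be}; column 3 has {H,He,Li,Be}; that leaves B.
At row 3, column 4: row 3 has {H,He,Be,B}; column 4 has {H,He,Be,B}; that leaves Li.

He Li H B Be / Li B He Be H / Be H B Li He / H Be Li He B / B He Be H Li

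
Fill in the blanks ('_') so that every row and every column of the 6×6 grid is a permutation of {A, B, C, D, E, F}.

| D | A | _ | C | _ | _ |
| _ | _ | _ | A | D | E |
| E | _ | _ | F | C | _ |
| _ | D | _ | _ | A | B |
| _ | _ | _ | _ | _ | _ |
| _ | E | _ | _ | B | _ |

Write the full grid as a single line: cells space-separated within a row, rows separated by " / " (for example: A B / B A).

D A B C E F / B F C A D E / E B D F C A / C D F E A B / A C E B F D / F E A D B C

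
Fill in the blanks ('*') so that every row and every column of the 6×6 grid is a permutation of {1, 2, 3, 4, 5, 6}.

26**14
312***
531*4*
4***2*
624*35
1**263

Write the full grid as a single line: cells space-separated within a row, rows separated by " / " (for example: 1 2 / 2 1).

2 6 3 5 1 4 / 3 1 2 4 5 6 / 5 3 1 6 4 2 / 4 5 6 3 2 1 / 6 2 4 1 3 5 / 1 4 5 2 6 3

At row 2, column 5: row 2 has {1,2,3}; column 5 has {1,2,3,4,6}; that leaves 5.
At row 2, column 6: row 2 has {1,2,3,5}; column 6 has {3,4,5}; that leaves 6.
At row 3, column 4: row 3 has {1,3,4,5}; column 4 has {2}; that leaves 6.
At row 3, column 6: row 3 has {1,3,4,5,6}; column 6 has {3,4,5,6}; that leaves 2.
At row 4, column 2: row 4 has {2,4}; column 2 has {1,2,3,6}; that leaves 5.
At row 4, column 6: row 4 has {2,4,5}; column 6 has {2,3,4,5,6}; that leaves 1.
At row 5, column 4: row 5 has {2,3,4,5,6}; column 4 has {2,6}; that leaves 1.
At row 6, column 2: row 6 has {1,2,3,6}; column 2 has {1,2,3,5,6}; that leaves 4.
At row 6, column 3: row 6 has {1,2,3,4,6}; column 3 has {1,2,4}; that leaves 5.
At row 1, column 3: row 1 has {1,2,4,6}; column 3 has {1,2,4,5}; that leaves 3.
At row 1, column 4: row 1 has {1,2,3,4,6}; column 4 has {1,2,6}; that leaves 5.
At row 2, column 4: row 2 has {1,2,3,5,6}; column 4 has {1,2,5,6}; that leaves 4.
At row 4, column 3: row 4 has {1,2,4,5}; column 3 has {1,2,3,4,5}; that leaves 6.
At row 4, column 4: row 4 has {1,2,4,5,6}; column 4 has {1,2,4,5,6}; that leaves 3.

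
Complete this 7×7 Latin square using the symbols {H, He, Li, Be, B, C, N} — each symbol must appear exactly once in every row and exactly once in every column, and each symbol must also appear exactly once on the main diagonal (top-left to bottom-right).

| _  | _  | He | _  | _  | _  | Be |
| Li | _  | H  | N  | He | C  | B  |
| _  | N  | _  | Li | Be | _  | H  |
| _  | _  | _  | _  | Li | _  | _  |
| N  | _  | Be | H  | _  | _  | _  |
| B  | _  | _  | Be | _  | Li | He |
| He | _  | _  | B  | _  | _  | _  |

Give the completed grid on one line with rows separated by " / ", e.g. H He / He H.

H Li He C B N Be / Li Be H N He C B / C N B Li Be He H / Be B N He Li H C / N He Be H C B Li / B H C Be N Li He / He C Li B H Be N

(r1,c4): row 1 has {He,Be}; column 4 has {H,Li,Be,B,N}, so it must be C.
(r2,c2): row 2 has {H,He,Li,B,C,N}; column 2 has {N}; the diagonal has {Li}, so it must be Be.
(r3,c1): row 3 has {H,Li,Be,N}; column 1 has {He,Li,B,N}, so it must be C.
(r3,c3): row 3 has {H,Li,Be,C,N}; column 3 has {H,He,Be}; the diagonal has {Li,Be}, so it must be B.
(r3,c6): row 3 has {H,Li,Be,B,C,N}; column 6 has {Li,C}, so it must be He.
(r4,c4): row 4 has {Li}; column 4 has {H,Li,Be,B,C,N}; the diagonal has {Li,Be,B}, so it must be He.
(r5,c5): row 5 has {H,Be,N}; column 5 has {He,Li,Be}; the diagonal has {He,Li,Be,B}, so it must be C.
(r5,c6): row 5 has {H,Be,C,N}; column 6 has {He,Li,C}, so it must be B.
(r5,c7): row 5 has {H,Be,B,C,N}; column 7 has {H,He,Be,B}, so it must be Li.
(r7,c7): row 7 has {He,B}; column 7 has {H,He,Li,Be,B}; the diagonal has {He,Li,Be,B,C}, so it must be N.
(r1,c1): row 1 has {He,Be,C}; column 1 has {He,Li,B,C,N}; the diagonal has {He,Li,Be,B,C,N}, so it must be H.
(r1,c6): row 1 has {H,He,Be,C}; column 6 has {He,Li,B,C}, so it must be N.
(r4,c1): row 4 has {He,Li}; column 1 has {H,He,Li,B,C,N}, so it must be Be.
(r4,c6): row 4 has {He,Li,Be}; column 6 has {He,Li,B,C,N}, so it must be H.
(r4,c7): row 4 has {H,He,Li,Be}; column 7 has {H,He,Li,Be,B,N}, so it must be C.
(r5,c2): row 5 has {H,Li,Be,B,C,N}; column 2 has {Be,N}, so it must be He.
(r7,c5): row 7 has {He,B,N}; column 5 has {He,Li,Be,C}, so it must be H.
(r7,c6): row 7 has {H,He,B,N}; column 6 has {H,He,Li,B,C,N}, so it must be Be.
(r1,c5): row 1 has {H,He,Be,C,N}; column 5 has {H,He,Li,Be,C}, so it must be B.
(r4,c2): row 4 has {H,He,Li,Be,C}; column 2 has {He,Be,N}, so it must be B.
(r4,c3): row 4 has {H,He,Li,Be,B,C}; column 3 has {H,He,Be,B}, so it must be N.
(r6,c3): row 6 has {He,Li,Be,B}; column 3 has {H,He,Be,B,N}, so it must be C.
(r6,c5): row 6 has {He,Li,Be,B,C}; column 5 has {H,He,Li,Be,B,C}, so it must be N.
(r7,c3): row 7 has {H,He,Be,B,N}; column 3 has {H,He,Be,B,C,N}, so it must be Li.
(r1,c2): row 1 has {H,He,Be,B,C,N}; column 2 has {He,Be,B,N}, so it must be Li.
(r6,c2): row 6 has {He,Li,Be,B,C,N}; column 2 has {He,Li,Be,B,N}, so it must be H.
(r7,c2): row 7 has {H,He,Li,Be,B,N}; column 2 has {H,He,Li,Be,B,N}, so it must be C.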